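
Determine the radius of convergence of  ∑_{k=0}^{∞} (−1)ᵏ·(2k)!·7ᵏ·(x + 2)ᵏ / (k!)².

R = 1/28

Ratio test: |a_{k+1}/a_k| = (2k+1)·(2k+2)/(k+1)² · 7 → 28 as k → ∞.
Thus R = 1/(28) = 1/28.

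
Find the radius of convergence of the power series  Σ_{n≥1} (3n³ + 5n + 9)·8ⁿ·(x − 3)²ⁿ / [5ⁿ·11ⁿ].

R = √110/4

The ratio of consecutive coefficients is [(3(n+1)³ + 5(n+1) + 9)/(3n³ + 5n + 9)] · 8/(5·11) → 8/55.
Writing y = (x − 3)², the series in y has radius 55/8, so |x − 3| < √(55/8) and R = √110/4.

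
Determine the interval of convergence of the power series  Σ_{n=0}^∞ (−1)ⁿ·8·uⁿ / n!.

(−∞, ∞)

By the ratio test, |a_{n+1}/a_n| = 8/8 · 1/(n+1) → 0.
The ratio tends to 0 regardless of u, hence R = ∞.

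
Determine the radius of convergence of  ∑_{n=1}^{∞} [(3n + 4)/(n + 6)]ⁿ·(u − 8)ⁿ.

R = 1/3

Applying the root test, |a_n|^(1/n) = (3n + 4)/(n + 6) → 3.
Convergence for |u − 8| · 3 < 1, i.e. |u − 8| < 1/3. So R = 1/3.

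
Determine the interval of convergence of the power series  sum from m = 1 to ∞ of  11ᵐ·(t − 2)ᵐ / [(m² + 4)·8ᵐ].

[14/11, 30/11]

The ratio of consecutive coefficients is [(m² + 4)/((m+1)² + 4)] · 11/8 → 11/8.
Convergence for |t − 2| · 11/8 < 1, i.e. |t − 2| < 8/11. So R = 8/11.
Check t = 30/11: the series is dominated by a constant times Σ 1/m², which converges (p = 2 > 1).
Check t = 14/11: the terms are on the order of 1/m², so the series converges absolutely by comparison with the p-series (p = 2 > 1).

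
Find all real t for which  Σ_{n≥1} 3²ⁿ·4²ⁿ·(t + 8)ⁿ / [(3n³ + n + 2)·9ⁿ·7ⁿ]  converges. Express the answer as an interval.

[-135/16, -121/16]

Apply the ratio test: |a_{n+1}| / |a_n| = [(3n³ + n + 2)/(3(n+1)³ + (n+1) + 2)] · 9·16/(9·7), which tends to 16/7 as n → ∞.
Thus R = 1/(16/7) = 7/16.
Endpoint t = -121/16: the terms are on the order of 1/n³, so the series converges absolutely by comparison with the p-series (p = 3 > 1).
Endpoint t = -135/16: the terms are on the order of 1/n³, so the series converges absolutely by comparison with the p-series (p = 3 > 1).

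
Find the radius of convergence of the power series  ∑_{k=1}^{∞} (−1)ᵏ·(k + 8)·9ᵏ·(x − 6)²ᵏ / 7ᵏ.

R = √7/3

Ratio test: |a_{k+1}/a_k| = [((k+1) + 8)/(k + 8)] · 9/7 → 9/7 as k → ∞.
Since the exponent of (x − 6) increases by 2 each term, convergence requires |x − 6|² < 7/9, hence R = √7/3.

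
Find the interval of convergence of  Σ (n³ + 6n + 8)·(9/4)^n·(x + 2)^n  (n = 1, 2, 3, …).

By the ratio test, |a_{n+1}/a_n| = [((n+1)³ + 6(n+1) + 8)/(n³ + 6n + 8)] · 9/4 → 9/4.
The series converges when 9/4 · |x + 2| < 1, giving R = 4/9.
Check x = -14/9: the n-th term does not approach 0; divergence by the term test.
At x = -22/9: the terms do not tend to 0, so the series diverges.

(-22/9, -14/9)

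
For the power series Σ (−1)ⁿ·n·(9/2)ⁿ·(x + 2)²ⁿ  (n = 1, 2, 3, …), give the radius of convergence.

By the ratio test, |a_{n+1}/a_n| = [(n+1)/n] · 9/2 → 9/2.
Writing y = (x + 2)², the series in y has radius 2/9, so |x + 2| < √(2/9) and R = √2/3.

R = √2/3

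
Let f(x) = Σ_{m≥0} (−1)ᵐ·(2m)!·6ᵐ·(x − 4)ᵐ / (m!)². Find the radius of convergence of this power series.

R = 1/24

Ratio test: |a_{m+1}/a_m| = (2m+1)·(2m+2)/(m+1)² · 6 → 24 as m → ∞.
Convergence for |x − 4| · 24 < 1, i.e. |x − 4| < 1/24. So R = 1/24.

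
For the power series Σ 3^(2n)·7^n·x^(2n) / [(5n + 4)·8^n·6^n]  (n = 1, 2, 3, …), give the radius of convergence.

R = 4√21/21

Apply the ratio test: |a_{n+1}| / |a_n| = [(5n + 4)/(5(n+1) + 4)] · 9·7/(8·6), which tends to 21/16 as n → ∞.
Successive powers of x differ by 2, so the series converges when |x|² · 21/16 < 1, i.e. |x| < √(16/21). So R = 4√21/21.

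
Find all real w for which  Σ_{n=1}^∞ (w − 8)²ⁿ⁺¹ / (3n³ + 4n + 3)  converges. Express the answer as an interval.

Apply the ratio test: |a_{n+1}| / |a_n| = (3n³ + 4n + 3)/(3(n+1)³ + 4(n+1) + 3), which tends to 1 as n → ∞.
Since the exponent of (w − 8) increases by 2 each term, convergence requires |w − 8|² < 1, hence R = 1.
At w = 9: the terms are on the order of 1/n³, so the series converges absolutely by comparison with the p-series (p = 3 > 1).
When w = 7, absolute convergence follows by limit comparison with Σ 1/n³.

[7, 9]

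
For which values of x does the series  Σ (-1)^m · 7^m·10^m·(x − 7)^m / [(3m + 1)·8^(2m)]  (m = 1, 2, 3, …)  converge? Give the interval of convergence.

(213/35, 277/35]

Ratio test: |a_{m+1}/a_m| = [(3m + 1)/(3(m+1) + 1)] · 7·10/64 → 35/32 as m → ∞.
Hence the series converges for |x − 7| < 1/(35/32) = 32/35, so the radius of convergence is 32/35.
Endpoint x = 277/35: convergence follows from the alternating series test (terms decrease monotonically to 0).
At x = 213/35: the terms behave like c/m; limit comparison with the harmonic series gives divergence.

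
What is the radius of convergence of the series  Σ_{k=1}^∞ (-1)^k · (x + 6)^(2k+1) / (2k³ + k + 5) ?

R = 1

By the ratio test, |a_{k+1}/a_k| = (2k³ + k + 5)/(2(k+1)³ + (k+1) + 5) → 1.
Writing y = (x + 6)², the series in y has radius 1, so |x + 6| < √(1) = 1 and R = 1.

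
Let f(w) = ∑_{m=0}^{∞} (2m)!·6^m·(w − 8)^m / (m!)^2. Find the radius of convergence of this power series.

Apply the ratio test: |a_{m+1}| / |a_m| = (2m+1)·(2m+2)/(m+1)² · 6, which tends to 24 as m → ∞.
The series converges when 24 · |w − 8| < 1, giving R = 1/24.

R = 1/24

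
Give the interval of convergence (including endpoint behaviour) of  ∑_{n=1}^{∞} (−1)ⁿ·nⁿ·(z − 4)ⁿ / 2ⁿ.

{4}

Root test: |a_n|^(1/n) = n/2 → ∞.
Since the n-th root of |a_n| is unbounded, the series converges only at z = 4; R = 0.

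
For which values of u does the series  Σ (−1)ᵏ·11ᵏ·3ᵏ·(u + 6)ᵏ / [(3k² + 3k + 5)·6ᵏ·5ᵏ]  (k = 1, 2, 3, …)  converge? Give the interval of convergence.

[-76/11, -56/11]

Ratio test: |a_{k+1}/a_k| = [(3k² + 3k + 5)/(3(k+1)² + 3(k+1) + 5)] · 11·3/(6·5) → 11/10 as k → ∞.
Hence the series converges for |u + 6| < 1/(11/10) = 10/11, so the radius of convergence is 10/11.
When u = -56/11, the terms are on the order of 1/k², so the series converges absolutely by comparison with the p-series (p = 2 > 1).
At u = -76/11: the terms are on the order of 1/k², so the series converges absolutely by comparison with the p-series (p = 2 > 1).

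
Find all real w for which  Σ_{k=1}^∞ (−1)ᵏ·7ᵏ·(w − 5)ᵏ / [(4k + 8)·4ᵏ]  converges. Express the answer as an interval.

(31/7, 39/7]

The ratio of consecutive coefficients is [(4k + 8)/(4(k+1) + 8)] · 7/4 → 7/4.
Hence the series converges for |w − 5| < 1/(7/4) = 4/7, so the radius of convergence is 4/7.
At w = 39/7: the terms alternate in sign and decrease monotonically to 0 in absolute value (size ~ c/k), so the alternating series test gives convergence.
When w = 31/7, comparison with the harmonic series Σ 1/k shows the series diverges.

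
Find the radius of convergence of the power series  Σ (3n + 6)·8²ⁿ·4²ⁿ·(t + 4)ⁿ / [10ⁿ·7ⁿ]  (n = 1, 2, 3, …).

The ratio of consecutive coefficients is [(3(n+1) + 6)/(3n + 6)] · 64·16/(10·7) → 512/35.
Thus R = 1/(512/35) = 35/512.

R = 35/512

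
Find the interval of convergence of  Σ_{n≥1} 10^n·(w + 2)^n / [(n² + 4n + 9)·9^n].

[-29/10, -11/10]

Apply the ratio test: |a_{n+1}| / |a_n| = [(n² + 4n + 9)/((n+1)² + 4(n+1) + 9)] · 10/9, which tends to 10/9 as n → ∞.
Convergence for |w + 2| · 10/9 < 1, i.e. |w + 2| < 9/10. So R = 9/10.
When w = -11/10, absolute convergence follows by limit comparison with Σ 1/n².
When w = -29/10, absolute convergence follows by limit comparison with Σ 1/n².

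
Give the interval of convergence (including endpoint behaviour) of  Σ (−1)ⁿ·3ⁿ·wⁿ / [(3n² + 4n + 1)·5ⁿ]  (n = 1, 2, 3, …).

[-5/3, 5/3]

The ratio of consecutive coefficients is [(3n² + 4n + 1)/(3(n+1)² + 4(n+1) + 1)] · 3/5 → 3/5.
The series converges when 3/5 · |w| < 1, giving R = 5/3.
Endpoint w = 5/3: the terms are on the order of 1/n², so the series converges absolutely by comparison with the p-series (p = 2 > 1).
At w = -5/3: absolute convergence follows by limit comparison with Σ 1/n².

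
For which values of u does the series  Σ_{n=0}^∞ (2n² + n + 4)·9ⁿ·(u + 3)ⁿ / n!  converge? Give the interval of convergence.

(−∞, ∞)

Apply the ratio test: |a_{n+1}| / |a_n| = (2(n+1)² + (n+1) + 4)/(2n² + n + 4) · 9 · 1/(n+1), which tends to 0 as n → ∞.
The limit is 0, so the series converges for all u; R = ∞.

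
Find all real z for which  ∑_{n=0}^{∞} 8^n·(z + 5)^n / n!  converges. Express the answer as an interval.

(−∞, ∞)

The ratio of consecutive coefficients is 8 · 1/(n+1) → 0.
The limit is 0, so the series converges for all z; R = ∞.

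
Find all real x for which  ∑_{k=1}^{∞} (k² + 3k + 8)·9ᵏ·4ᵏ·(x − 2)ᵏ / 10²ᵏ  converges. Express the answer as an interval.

Ratio test: |a_{k+1}/a_k| = [((k+1)² + 3(k+1) + 8)/(k² + 3k + 8)] · 9·4/100 → 9/25 as k → ∞.
Convergence for |x − 2| · 9/25 < 1, i.e. |x − 2| < 25/9. So R = 25/9.
Check x = 43/9: the k-th term does not approach 0; divergence by the term test.
When x = -7/9, the terms do not tend to 0, so the series diverges.

(-7/9, 43/9)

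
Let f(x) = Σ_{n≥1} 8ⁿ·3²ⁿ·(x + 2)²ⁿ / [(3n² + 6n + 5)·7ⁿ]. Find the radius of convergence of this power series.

R = √14/12

By the ratio test, |a_{n+1}/a_n| = [(3n² + 6n + 5)/(3(n+1)² + 6(n+1) + 5)] · 8·9/7 → 72/7.
Successive powers of (x + 2) differ by 2, so the series converges when |x + 2|² · 72/7 < 1, i.e. |x + 2| < √(7/72). So R = √14/12.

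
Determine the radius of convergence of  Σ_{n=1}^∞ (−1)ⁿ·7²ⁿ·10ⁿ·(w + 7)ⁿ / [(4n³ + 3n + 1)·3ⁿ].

R = 3/490

Apply the ratio test: |a_{n+1}| / |a_n| = [(4n³ + 3n + 1)/(4(n+1)³ + 3(n+1) + 1)] · 49·10/3, which tends to 490/3 as n → ∞.
Thus R = 1/(490/3) = 3/490.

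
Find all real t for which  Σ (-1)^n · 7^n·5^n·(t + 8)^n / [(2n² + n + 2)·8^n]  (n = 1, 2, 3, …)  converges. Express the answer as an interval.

Apply the ratio test: |a_{n+1}| / |a_n| = [(2n² + n + 2)/(2(n+1)² + (n+1) + 2)] · 7·5/8, which tends to 35/8 as n → ∞.
The series converges when 35/8 · |t + 8| < 1, giving R = 8/35.
When t = -272/35, absolute convergence follows by limit comparison with Σ 1/n².
Endpoint t = -288/35: absolute convergence follows by limit comparison with Σ 1/n².

[-288/35, -272/35]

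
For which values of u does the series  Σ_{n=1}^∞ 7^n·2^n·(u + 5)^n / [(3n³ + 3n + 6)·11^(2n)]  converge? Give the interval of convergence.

[-191/14, 51/14]

Apply the ratio test: |a_{n+1}| / |a_n| = [(3n³ + 3n + 6)/(3(n+1)³ + 3(n+1) + 6)] · 7·2/121, which tends to 14/121 as n → ∞.
Hence the series converges for |u + 5| < 1/(14/121) = 121/14, so the radius of convergence is 121/14.
Check u = 51/14: the series is dominated by a constant times Σ 1/n³, which converges (p = 3 > 1).
Endpoint u = -191/14: the terms are on the order of 1/n³, so the series converges absolutely by comparison with the p-series (p = 3 > 1).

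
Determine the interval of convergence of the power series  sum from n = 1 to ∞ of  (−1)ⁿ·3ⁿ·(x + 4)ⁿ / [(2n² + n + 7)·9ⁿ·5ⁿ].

Ratio test: |a_{n+1}/a_n| = [(2n² + n + 7)/(2(n+1)² + (n+1) + 7)] · 3/(9·5) → 1/15 as n → ∞.
Convergence for |x + 4| · 1/15 < 1, i.e. |x + 4| < 15. So R = 15.
When x = 11, the terms are on the order of 1/n², so the series converges absolutely by comparison with the p-series (p = 2 > 1).
When x = -19, the series is dominated by a constant times Σ 1/n², which converges (p = 2 > 1).

[-19, 11]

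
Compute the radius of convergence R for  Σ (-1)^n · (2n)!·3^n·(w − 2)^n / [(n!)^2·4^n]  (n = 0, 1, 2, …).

Apply the ratio test: |a_{n+1}| / |a_n| = (2n+1)·(2n+2)/(n+1)² · 3/4, which tends to 3 as n → ∞.
The series converges when 3 · |w − 2| < 1, giving R = 1/3.

R = 1/3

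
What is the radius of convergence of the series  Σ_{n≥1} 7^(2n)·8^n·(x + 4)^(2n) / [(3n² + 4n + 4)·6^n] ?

R = √3/14

The ratio of consecutive coefficients is [(3n² + 4n + 4)/(3(n+1)² + 4(n+1) + 4)] · 49·8/6 → 196/3.
Successive powers of (x + 4) differ by 2, so the series converges when |x + 4|² · 196/3 < 1, i.e. |x + 4| < √(3/196). So R = √3/14.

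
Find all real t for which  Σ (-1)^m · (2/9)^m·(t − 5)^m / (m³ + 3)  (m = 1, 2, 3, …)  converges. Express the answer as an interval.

[1/2, 19/2]

Apply the ratio test: |a_{m+1}| / |a_m| = [(m³ + 3)/((m+1)³ + 3)] · 2/9, which tends to 2/9 as m → ∞.
Convergence for |t − 5| · 2/9 < 1, i.e. |t − 5| < 9/2. So R = 9/2.
When t = 19/2, the terms are on the order of 1/m³, so the series converges absolutely by comparison with the p-series (p = 3 > 1).
Check t = 1/2: absolute convergence follows by limit comparison with Σ 1/m³.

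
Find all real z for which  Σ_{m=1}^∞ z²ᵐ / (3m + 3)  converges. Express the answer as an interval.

The ratio of consecutive coefficients is (3m + 3)/(3(m+1) + 3) → 1.
Since the exponent of z increases by 2 each term, convergence requires |z|² < 1, hence R = 1.
At z = 1: comparison with the harmonic series Σ 1/m shows the series diverges.
When z = -1, comparison with the harmonic series Σ 1/m shows the series diverges.

(-1, 1)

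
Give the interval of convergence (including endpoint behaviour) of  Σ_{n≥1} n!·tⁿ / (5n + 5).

{0}

By the ratio test, |a_{n+1}/a_n| = (n+1) · (5n + 5)/(5(n+1) + 5) → ∞.
Since the ratio → ∞, the series diverges for every t ≠ 0, and R = 0.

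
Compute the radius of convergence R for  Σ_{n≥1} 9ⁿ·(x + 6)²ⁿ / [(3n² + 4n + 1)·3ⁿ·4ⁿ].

R = 2√3/3

The ratio of consecutive coefficients is [(3n² + 4n + 1)/(3(n+1)² + 4(n+1) + 1)] · 9/(3·4) → 3/4.
Writing y = (x + 6)², the series in y has radius 4/3, so |x + 6| < √(4/3) and R = 2√3/3.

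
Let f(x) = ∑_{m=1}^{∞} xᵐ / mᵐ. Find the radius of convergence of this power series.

Applying the root test, |a_m|^(1/m) = 1/m → 0.
The limit is 0 for every x, so R = ∞.

R = ∞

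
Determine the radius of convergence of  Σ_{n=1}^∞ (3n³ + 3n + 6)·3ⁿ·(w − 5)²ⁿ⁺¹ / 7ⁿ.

Ratio test: |a_{n+1}/a_n| = [(3(n+1)³ + 3(n+1) + 6)/(3n³ + 3n + 6)] · 3/7 → 3/7 as n → ∞.
Since the exponent of (w − 5) increases by 2 each term, convergence requires |w − 5|² < 7/3, hence R = √21/3.

R = √21/3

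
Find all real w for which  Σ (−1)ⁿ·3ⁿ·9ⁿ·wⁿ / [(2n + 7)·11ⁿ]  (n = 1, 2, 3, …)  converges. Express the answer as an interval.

Ratio test: |a_{n+1}/a_n| = [(2n + 7)/(2(n+1) + 7)] · 3·9/11 → 27/11 as n → ∞.
Thus R = 1/(27/11) = 11/27.
At w = 11/27: the terms alternate in sign and decrease monotonically to 0 in absolute value (size ~ c/n), so the alternating series test gives convergence.
When w = -11/27, the terms are asymptotic to a nonzero constant times 1/n, so the series diverges by limit comparison with Σ 1/n.

(-11/27, 11/27]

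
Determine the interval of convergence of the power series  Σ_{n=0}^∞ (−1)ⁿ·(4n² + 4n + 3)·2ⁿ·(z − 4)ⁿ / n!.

(−∞, ∞)

The ratio of consecutive coefficients is (4(n+1)² + 4(n+1) + 3)/(4n² + 4n + 3) · 2 · 1/(n+1) → 0.
The limit is 0, so the series converges for all z; R = ∞.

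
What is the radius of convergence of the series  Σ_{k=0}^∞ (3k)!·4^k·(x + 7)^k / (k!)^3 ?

R = 1/108

The ratio of consecutive coefficients is (3k+1)·(3k+2)·(3k+3)/(k+1)³ · 4 → 108.
Hence the series converges for |x + 7| < 1/(108) = 1/108, so the radius of convergence is 1/108.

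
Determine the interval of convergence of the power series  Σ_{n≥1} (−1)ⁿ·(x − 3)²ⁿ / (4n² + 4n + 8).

By the ratio test, |a_{n+1}/a_n| = (4n² + 4n + 8)/(4(n+1)² + 4(n+1) + 8) → 1.
Since the exponent of (x − 3) increases by 2 each term, convergence requires |x − 3|² < 1, hence R = 1.
Endpoint x = 4: the series is dominated by a constant times Σ 1/n², which converges (p = 2 > 1).
At x = 2: the terms are on the order of 1/n², so the series converges absolutely by comparison with the p-series (p = 2 > 1).

[2, 4]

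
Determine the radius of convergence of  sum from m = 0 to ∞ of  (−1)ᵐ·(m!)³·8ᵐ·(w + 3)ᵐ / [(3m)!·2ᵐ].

By the ratio test, |a_{m+1}/a_m| = (m+1)³/[(3m+1)·(3m+2)·(3m+3)] · 8/2 → 4/27.
Thus R = 1/(4/27) = 27/4.

R = 27/4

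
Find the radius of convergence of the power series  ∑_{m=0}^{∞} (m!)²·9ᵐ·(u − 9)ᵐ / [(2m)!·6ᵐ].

Ratio test: |a_{m+1}/a_m| = (m+1)²/[(2m+1)·(2m+2)] · 9/6 → 3/8 as m → ∞.
The series converges when 3/8 · |u − 9| < 1, giving R = 8/3.

R = 8/3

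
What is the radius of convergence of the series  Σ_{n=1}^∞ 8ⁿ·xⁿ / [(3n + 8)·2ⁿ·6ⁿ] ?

R = 3/2

By the ratio test, |a_{n+1}/a_n| = [(3n + 8)/(3(n+1) + 8)] · 8/(2·6) → 2/3.
Hence the series converges for |x| < 1/(2/3) = 3/2, so the radius of convergence is 3/2.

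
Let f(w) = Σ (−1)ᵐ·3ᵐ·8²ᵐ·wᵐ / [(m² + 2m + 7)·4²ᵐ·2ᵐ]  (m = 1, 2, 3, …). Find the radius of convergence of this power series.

Apply the ratio test: |a_{m+1}| / |a_m| = [(m² + 2m + 7)/((m+1)² + 2(m+1) + 7)] · 3·64/(16·2), which tends to 6 as m → ∞.
Hence the series converges for |w| < 1/(6) = 1/6, so the radius of convergence is 1/6.

R = 1/6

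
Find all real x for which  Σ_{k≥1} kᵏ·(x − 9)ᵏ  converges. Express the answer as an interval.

{9}

By the Cauchy root test, |a_k|^(1/k) = k → ∞.
The root grows without bound, so R = 0 (convergence only at x = 9).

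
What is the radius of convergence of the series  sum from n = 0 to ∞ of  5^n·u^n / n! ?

R = ∞

Ratio test: |a_{n+1}/a_n| = 5 · 1/(n+1) → 0 as n → ∞.
The ratio tends to 0 regardless of u, hence R = ∞.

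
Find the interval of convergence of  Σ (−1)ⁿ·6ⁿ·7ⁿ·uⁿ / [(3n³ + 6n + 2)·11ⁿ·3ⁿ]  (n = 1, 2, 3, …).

[-11/14, 11/14]

Ratio test: |a_{n+1}/a_n| = [(3n³ + 6n + 2)/(3(n+1)³ + 6(n+1) + 2)] · 6·7/(11·3) → 14/11 as n → ∞.
Hence the series converges for |u| < 1/(14/11) = 11/14, so the radius of convergence is 11/14.
At u = 11/14: the terms are on the order of 1/n³, so the series converges absolutely by comparison with the p-series (p = 3 > 1).
At u = -11/14: absolute convergence follows by limit comparison with Σ 1/n³.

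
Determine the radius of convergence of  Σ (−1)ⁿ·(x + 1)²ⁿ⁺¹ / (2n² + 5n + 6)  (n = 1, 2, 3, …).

By the ratio test, |a_{n+1}/a_n| = (2n² + 5n + 6)/(2(n+1)² + 5(n+1) + 6) → 1.
Writing y = (x + 1)², the series in y has radius 1, so |x + 1| < √(1) = 1 and R = 1.

R = 1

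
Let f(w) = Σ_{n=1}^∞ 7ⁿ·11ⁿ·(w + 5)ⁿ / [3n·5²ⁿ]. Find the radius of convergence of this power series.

By the ratio test, |a_{n+1}/a_n| = [3n/3(n+1)] · 7·11/25 → 77/25.
Thus R = 1/(77/25) = 25/77.

R = 25/77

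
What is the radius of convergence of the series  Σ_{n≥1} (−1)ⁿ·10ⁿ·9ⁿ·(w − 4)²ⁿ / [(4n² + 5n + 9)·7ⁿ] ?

Ratio test: |a_{n+1}/a_n| = [(4n² + 5n + 9)/(4(n+1)² + 5(n+1) + 9)] · 10·9/7 → 90/7 as n → ∞.
Since the exponent of (w − 4) increases by 2 each term, convergence requires |w − 4|² < 7/90, hence R = √70/30.

R = √70/30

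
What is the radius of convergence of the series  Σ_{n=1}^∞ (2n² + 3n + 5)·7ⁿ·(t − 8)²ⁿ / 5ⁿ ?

R = √35/7

The ratio of consecutive coefficients is [(2(n+1)² + 3(n+1) + 5)/(2n² + 3n + 5)] · 7/5 → 7/5.
Successive powers of (t − 8) differ by 2, so the series converges when |t − 8|² · 7/5 < 1, i.e. |t − 8| < √(5/7). So R = √35/7.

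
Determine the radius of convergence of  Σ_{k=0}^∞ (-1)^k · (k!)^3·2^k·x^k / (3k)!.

R = 27/2

Ratio test: |a_{k+1}/a_k| = (k+1)³/[(3k+1)·(3k+2)·(3k+3)] · 2 → 2/27 as k → ∞.
Convergence for |x| · 2/27 < 1, i.e. |x| < 27/2. So R = 27/2.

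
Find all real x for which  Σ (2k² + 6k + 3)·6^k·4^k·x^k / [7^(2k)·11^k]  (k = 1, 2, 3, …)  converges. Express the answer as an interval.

Apply the ratio test: |a_{k+1}| / |a_k| = [(2(k+1)² + 6(k+1) + 3)/(2k² + 6k + 3)] · 6·4/(49·11), which tends to 24/539 as k → ∞.
Convergence for |x| · 24/539 < 1, i.e. |x| < 539/24. So R = 539/24.
At x = 539/24: the k-th term does not approach 0; divergence by the term test.
Endpoint x = -539/24: the terms have absolute value of order k², which does not tend to 0, so the series diverges by the divergence test.

(-539/24, 539/24)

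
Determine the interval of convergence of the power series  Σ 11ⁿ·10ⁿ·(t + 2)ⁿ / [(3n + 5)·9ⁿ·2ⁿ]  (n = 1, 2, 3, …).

[-119/55, -101/55)

By the ratio test, |a_{n+1}/a_n| = [(3n + 5)/(3(n+1) + 5)] · 11·10/(9·2) → 55/9.
The series converges when 55/9 · |t + 2| < 1, giving R = 9/55.
At t = -101/55: the terms behave like c/n; limit comparison with the harmonic series gives divergence.
At t = -119/55: the terms alternate in sign and decrease monotonically to 0 in absolute value (size ~ c/n), so the alternating series test gives convergence.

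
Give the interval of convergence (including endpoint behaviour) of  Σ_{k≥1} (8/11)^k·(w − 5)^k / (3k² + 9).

Apply the ratio test: |a_{k+1}| / |a_k| = [(3k² + 9)/(3(k+1)² + 9)] · 8/11, which tends to 8/11 as k → ∞.
The series converges when 8/11 · |w − 5| < 1, giving R = 11/8.
At w = 51/8: the terms are on the order of 1/k², so the series converges absolutely by comparison with the p-series (p = 2 > 1).
Endpoint w = 29/8: the terms are on the order of 1/k², so the series converges absolutely by comparison with the p-series (p = 2 > 1).

[29/8, 51/8]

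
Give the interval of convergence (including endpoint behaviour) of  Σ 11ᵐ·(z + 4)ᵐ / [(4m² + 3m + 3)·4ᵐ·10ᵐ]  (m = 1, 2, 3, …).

[-84/11, -4/11]

Ratio test: |a_{m+1}/a_m| = [(4m² + 3m + 3)/(4(m+1)² + 3(m+1) + 3)] · 11/(4·10) → 11/40 as m → ∞.
Thus R = 1/(11/40) = 40/11.
Endpoint z = -4/11: absolute convergence follows by limit comparison with Σ 1/m².
Check z = -84/11: the series is dominated by a constant times Σ 1/m², which converges (p = 2 > 1).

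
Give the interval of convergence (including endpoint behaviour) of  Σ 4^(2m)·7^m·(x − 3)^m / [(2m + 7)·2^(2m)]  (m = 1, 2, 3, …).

The ratio of consecutive coefficients is [(2m + 7)/(2(m+1) + 7)] · 16·7/4 → 28.
Convergence for |x − 3| · 28 < 1, i.e. |x − 3| < 1/28. So R = 1/28.
Endpoint x = 85/28: the terms are asymptotic to a nonzero constant times 1/m, so the series diverges by limit comparison with Σ 1/m.
At x = 83/28: the terms alternate in sign and decrease monotonically to 0 in absolute value (size ~ c/m), so the alternating series test gives convergence.

[83/28, 85/28)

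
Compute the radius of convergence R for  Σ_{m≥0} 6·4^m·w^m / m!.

Ratio test: |a_{m+1}/a_m| = 6/6 · 4 · 1/(m+1) → 0 as m → ∞.
The limit is 0, so the series converges for all w; R = ∞.

R = ∞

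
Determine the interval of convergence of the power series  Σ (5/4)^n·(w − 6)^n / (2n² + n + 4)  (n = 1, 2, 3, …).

By the ratio test, |a_{n+1}/a_n| = [(2n² + n + 4)/(2(n+1)² + (n+1) + 4)] · 5/4 → 5/4.
Thus R = 1/(5/4) = 4/5.
At w = 34/5: the series is dominated by a constant times Σ 1/n², which converges (p = 2 > 1).
Check w = 26/5: the series is dominated by a constant times Σ 1/n², which converges (p = 2 > 1).

[26/5, 34/5]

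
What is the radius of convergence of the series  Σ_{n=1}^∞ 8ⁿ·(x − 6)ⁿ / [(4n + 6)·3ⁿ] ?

R = 3/8

Apply the ratio test: |a_{n+1}| / |a_n| = [(4n + 6)/(4(n+1) + 6)] · 8/3, which tends to 8/3 as n → ∞.
Thus R = 1/(8/3) = 3/8.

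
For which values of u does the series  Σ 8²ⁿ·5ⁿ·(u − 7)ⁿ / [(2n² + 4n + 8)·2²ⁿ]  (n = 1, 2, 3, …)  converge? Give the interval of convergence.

[559/80, 561/80]

Ratio test: |a_{n+1}/a_n| = [(2n² + 4n + 8)/(2(n+1)² + 4(n+1) + 8)] · 64·5/4 → 80 as n → ∞.
Hence the series converges for |u − 7| < 1/(80) = 1/80, so the radius of convergence is 1/80.
Check u = 561/80: the terms are on the order of 1/n², so the series converges absolutely by comparison with the p-series (p = 2 > 1).
When u = 559/80, the terms are on the order of 1/n², so the series converges absolutely by comparison with the p-series (p = 2 > 1).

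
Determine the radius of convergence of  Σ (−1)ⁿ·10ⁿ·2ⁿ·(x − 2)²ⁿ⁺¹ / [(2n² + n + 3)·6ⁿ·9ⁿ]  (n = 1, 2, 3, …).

Apply the ratio test: |a_{n+1}| / |a_n| = [(2n² + n + 3)/(2(n+1)² + (n+1) + 3)] · 10·2/(6·9), which tends to 10/27 as n → ∞.
Successive powers of (x − 2) differ by 2, so the series converges when |x − 2|² · 10/27 < 1, i.e. |x − 2| < √(27/10). So R = 3√30/10.

R = 3√30/10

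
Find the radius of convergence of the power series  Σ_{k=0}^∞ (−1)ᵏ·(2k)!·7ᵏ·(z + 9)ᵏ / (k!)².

R = 1/28

Apply the ratio test: |a_{k+1}| / |a_k| = (2k+1)·(2k+2)/(k+1)² · 7, which tends to 28 as k → ∞.
The series converges when 28 · |z + 9| < 1, giving R = 1/28.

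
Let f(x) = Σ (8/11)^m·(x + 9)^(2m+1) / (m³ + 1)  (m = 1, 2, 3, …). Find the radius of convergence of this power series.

R = √22/4

The ratio of consecutive coefficients is [(m³ + 1)/((m+1)³ + 1)] · 8/11 → 8/11.
Writing y = (x + 9)², the series in y has radius 11/8, so |x + 9| < √(11/8) and R = √22/4.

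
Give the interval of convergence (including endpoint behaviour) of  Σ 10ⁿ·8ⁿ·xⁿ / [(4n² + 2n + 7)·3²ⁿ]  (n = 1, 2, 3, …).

[-9/80, 9/80]

Apply the ratio test: |a_{n+1}| / |a_n| = [(4n² + 2n + 7)/(4(n+1)² + 2(n+1) + 7)] · 10·8/9, which tends to 80/9 as n → ∞.
The series converges when 80/9 · |x| < 1, giving R = 9/80.
Endpoint x = 9/80: the series is dominated by a constant times Σ 1/n², which converges (p = 2 > 1).
Endpoint x = -9/80: the series is dominated by a constant times Σ 1/n², which converges (p = 2 > 1).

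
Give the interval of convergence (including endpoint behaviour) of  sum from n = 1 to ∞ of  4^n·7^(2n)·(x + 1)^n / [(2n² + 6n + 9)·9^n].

The ratio of consecutive coefficients is [(2n² + 6n + 9)/(2(n+1)² + 6(n+1) + 9)] · 4·49/9 → 196/9.
Convergence for |x + 1| · 196/9 < 1, i.e. |x + 1| < 9/196. So R = 9/196.
When x = -187/196, the terms are on the order of 1/n², so the series converges absolutely by comparison with the p-series (p = 2 > 1).
Check x = -205/196: absolute convergence follows by limit comparison with Σ 1/n².

[-205/196, -187/196]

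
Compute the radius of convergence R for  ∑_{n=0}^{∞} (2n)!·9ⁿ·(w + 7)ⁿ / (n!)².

The ratio of consecutive coefficients is (2n+1)·(2n+2)/(n+1)² · 9 → 36.
Convergence for |w + 7| · 36 < 1, i.e. |w + 7| < 1/36. So R = 1/36.

R = 1/36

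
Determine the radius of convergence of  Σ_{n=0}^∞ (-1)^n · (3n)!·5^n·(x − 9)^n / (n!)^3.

R = 1/135

The ratio of consecutive coefficients is (3n+1)·(3n+2)·(3n+3)/(n+1)³ · 5 → 135.
The series converges when 135 · |x − 9| < 1, giving R = 1/135.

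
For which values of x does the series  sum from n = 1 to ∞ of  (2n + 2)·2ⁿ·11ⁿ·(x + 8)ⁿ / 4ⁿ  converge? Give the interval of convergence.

(-90/11, -86/11)

Ratio test: |a_{n+1}/a_n| = [(2(n+1) + 2)/(2n + 2)] · 2·11/4 → 11/2 as n → ∞.
The series converges when 11/2 · |x + 8| < 1, giving R = 2/11.
When x = -86/11, the n-th term does not approach 0; divergence by the term test.
Endpoint x = -90/11: the n-th term does not approach 0; divergence by the term test.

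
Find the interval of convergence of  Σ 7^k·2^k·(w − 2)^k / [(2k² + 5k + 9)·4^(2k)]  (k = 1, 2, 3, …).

Ratio test: |a_{k+1}/a_k| = [(2k² + 5k + 9)/(2(k+1)² + 5(k+1) + 9)] · 7·2/16 → 7/8 as k → ∞.
Thus R = 1/(7/8) = 8/7.
Endpoint w = 22/7: absolute convergence follows by limit comparison with Σ 1/k².
Check w = 6/7: the terms are on the order of 1/k², so the series converges absolutely by comparison with the p-series (p = 2 > 1).

[6/7, 22/7]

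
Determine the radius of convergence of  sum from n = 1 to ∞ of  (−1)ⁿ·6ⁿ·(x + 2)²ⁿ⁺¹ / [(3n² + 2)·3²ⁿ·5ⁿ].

By the ratio test, |a_{n+1}/a_n| = [(3n² + 2)/(3(n+1)² + 2)] · 6/(9·5) → 2/15.
Since the exponent of (x + 2) increases by 2 each term, convergence requires |x + 2|² < 15/2, hence R = √30/2.

R = √30/2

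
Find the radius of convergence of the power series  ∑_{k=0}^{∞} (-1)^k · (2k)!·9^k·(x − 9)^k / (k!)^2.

R = 1/36

Ratio test: |a_{k+1}/a_k| = (2k+1)·(2k+2)/(k+1)² · 9 → 36 as k → ∞.
Hence the series converges for |x − 9| < 1/(36) = 1/36, so the radius of convergence is 1/36.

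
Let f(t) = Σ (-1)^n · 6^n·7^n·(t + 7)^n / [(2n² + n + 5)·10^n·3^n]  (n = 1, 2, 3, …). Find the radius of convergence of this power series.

By the ratio test, |a_{n+1}/a_n| = [(2n² + n + 5)/(2(n+1)² + (n+1) + 5)] · 6·7/(10·3) → 7/5.
Thus R = 1/(7/5) = 5/7.

R = 5/7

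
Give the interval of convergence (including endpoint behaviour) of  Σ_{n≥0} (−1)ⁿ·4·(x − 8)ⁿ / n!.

(−∞, ∞)

By the ratio test, |a_{n+1}/a_n| = 4/4 · 1/(n+1) → 0.
Since the limit is 0 < 1 for every x, the series converges on all of ℝ and R = ∞.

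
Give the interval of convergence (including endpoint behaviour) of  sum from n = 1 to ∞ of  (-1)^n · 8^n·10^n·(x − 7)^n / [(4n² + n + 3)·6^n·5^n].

Apply the ratio test: |a_{n+1}| / |a_n| = [(4n² + n + 3)/(4(n+1)² + (n+1) + 3)] · 8·10/(6·5), which tends to 8/3 as n → ∞.
Hence the series converges for |x − 7| < 1/(8/3) = 3/8, so the radius of convergence is 3/8.
Check x = 59/8: the terms are on the order of 1/n², so the series converges absolutely by comparison with the p-series (p = 2 > 1).
Check x = 53/8: the series is dominated by a constant times Σ 1/n², which converges (p = 2 > 1).

[53/8, 59/8]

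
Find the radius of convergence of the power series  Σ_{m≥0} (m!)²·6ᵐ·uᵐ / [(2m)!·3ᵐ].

R = 2

By the ratio test, |a_{m+1}/a_m| = (m+1)²/[(2m+1)·(2m+2)] · 6/3 → 1/2.
Hence the series converges for |u| < 1/(1/2) = 2, so the radius of convergence is 2.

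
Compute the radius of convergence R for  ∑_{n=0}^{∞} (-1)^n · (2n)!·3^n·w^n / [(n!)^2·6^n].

Apply the ratio test: |a_{n+1}| / |a_n| = (2n+1)·(2n+2)/(n+1)² · 3/6, which tends to 2 as n → ∞.
The series converges when 2 · |w| < 1, giving R = 1/2.

R = 1/2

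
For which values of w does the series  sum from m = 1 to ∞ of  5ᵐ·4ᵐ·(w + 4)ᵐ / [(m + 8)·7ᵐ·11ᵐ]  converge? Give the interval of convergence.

[-157/20, -3/20)

The ratio of consecutive coefficients is [(m + 8)/((m+1) + 8)] · 5·4/(7·11) → 20/77.
Convergence for |w + 4| · 20/77 < 1, i.e. |w + 4| < 77/20. So R = 77/20.
Check w = -3/20: the terms are asymptotic to a nonzero constant times 1/m, so the series diverges by limit comparison with Σ 1/m.
Endpoint w = -157/20: the terms alternate in sign and decrease monotonically to 0 in absolute value (size ~ c/m), so the alternating series test gives convergence.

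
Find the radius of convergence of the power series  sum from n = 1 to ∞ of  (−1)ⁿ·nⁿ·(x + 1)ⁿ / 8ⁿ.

By the Cauchy root test, |a_n|^(1/n) = n/8 → ∞.
The root grows without bound, so R = 0 (convergence only at x = -1).

R = 0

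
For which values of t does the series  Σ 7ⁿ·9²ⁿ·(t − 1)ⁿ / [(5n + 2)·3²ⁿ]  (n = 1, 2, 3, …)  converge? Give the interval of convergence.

Ratio test: |a_{n+1}/a_n| = [(5n + 2)/(5(n+1) + 2)] · 7·81/9 → 63 as n → ∞.
Hence the series converges for |t − 1| < 1/(63) = 1/63, so the radius of convergence is 1/63.
Endpoint t = 64/63: comparison with the harmonic series Σ 1/n shows the series diverges.
When t = 62/63, the terms alternate in sign and decrease monotonically to 0 in absolute value (size ~ c/n), so the alternating series test gives convergence.

[62/63, 64/63)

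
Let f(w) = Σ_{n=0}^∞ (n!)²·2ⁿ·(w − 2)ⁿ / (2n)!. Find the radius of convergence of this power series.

By the ratio test, |a_{n+1}/a_n| = (n+1)²/[(2n+1)·(2n+2)] · 2 → 1/2.
Hence the series converges for |w − 2| < 1/(1/2) = 2, so the radius of convergence is 2.

R = 2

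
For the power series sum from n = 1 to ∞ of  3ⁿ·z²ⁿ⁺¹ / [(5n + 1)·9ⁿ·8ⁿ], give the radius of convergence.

R = 2√6

Apply the ratio test: |a_{n+1}| / |a_n| = [(5n + 1)/(5(n+1) + 1)] · 3/(9·8), which tends to 1/24 as n → ∞.
Successive powers of z differ by 2, so the series converges when |z|² · 1/24 < 1, i.e. |z| < √(24). So R = 2√6.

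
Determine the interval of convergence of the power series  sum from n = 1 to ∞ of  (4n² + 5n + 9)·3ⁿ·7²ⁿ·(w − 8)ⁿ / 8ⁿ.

Apply the ratio test: |a_{n+1}| / |a_n| = [(4(n+1)² + 5(n+1) + 9)/(4n² + 5n + 9)] · 3·49/8, which tends to 147/8 as n → ∞.
Thus R = 1/(147/8) = 8/147.
At w = 1184/147: the n-th term does not approach 0; divergence by the term test.
Check w = 1168/147: the terms do not tend to 0, so the series diverges.

(1168/147, 1184/147)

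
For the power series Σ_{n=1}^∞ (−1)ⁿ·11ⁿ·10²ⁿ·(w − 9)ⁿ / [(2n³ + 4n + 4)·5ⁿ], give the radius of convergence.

R = 1/220

The ratio of consecutive coefficients is [(2n³ + 4n + 4)/(2(n+1)³ + 4(n+1) + 4)] · 11·100/5 → 220.
Hence the series converges for |w − 9| < 1/(220) = 1/220, so the radius of convergence is 1/220.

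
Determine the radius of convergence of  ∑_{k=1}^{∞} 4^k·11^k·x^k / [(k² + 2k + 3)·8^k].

R = 2/11

The ratio of consecutive coefficients is [(k² + 2k + 3)/((k+1)² + 2(k+1) + 3)] · 4·11/8 → 11/2.
Hence the series converges for |x| < 1/(11/2) = 2/11, so the radius of convergence is 2/11.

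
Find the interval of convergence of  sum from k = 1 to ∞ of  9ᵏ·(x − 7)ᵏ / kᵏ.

(−∞, ∞)

Applying the root test, |a_k|^(1/k) = 9/k → 0.
Since the k-th root of |a_k| tends to 0, the series converges for all real x; R = ∞.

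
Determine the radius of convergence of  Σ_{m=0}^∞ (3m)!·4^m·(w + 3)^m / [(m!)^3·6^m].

Apply the ratio test: |a_{m+1}| / |a_m| = (3m+1)·(3m+2)·(3m+3)/(m+1)³ · 4/6, which tends to 18 as m → ∞.
Convergence for |w + 3| · 18 < 1, i.e. |w + 3| < 1/18. So R = 1/18.

R = 1/18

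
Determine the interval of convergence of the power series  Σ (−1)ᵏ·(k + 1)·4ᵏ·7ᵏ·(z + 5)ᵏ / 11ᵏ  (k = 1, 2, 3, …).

(-151/28, -129/28)

The ratio of consecutive coefficients is [((k+1) + 1)/(k + 1)] · 4·7/11 → 28/11.
Convergence for |z + 5| · 28/11 < 1, i.e. |z + 5| < 11/28. So R = 11/28.
Check z = -129/28: the k-th term does not approach 0; divergence by the term test.
When z = -151/28, the k-th term does not approach 0; divergence by the term test.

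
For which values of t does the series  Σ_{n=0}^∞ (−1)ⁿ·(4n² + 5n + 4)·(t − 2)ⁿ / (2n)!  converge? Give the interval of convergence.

(−∞, ∞)

Ratio test: |a_{n+1}/a_n| = (4(n+1)² + 5(n+1) + 4)/(4n² + 5n + 4) · 1/[(2n+1)·(2n+2)] → 0 as n → ∞.
The ratio tends to 0 regardless of t, hence R = ∞.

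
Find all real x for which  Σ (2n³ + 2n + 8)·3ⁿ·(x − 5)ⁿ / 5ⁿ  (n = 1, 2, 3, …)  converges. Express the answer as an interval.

(10/3, 20/3)

By the ratio test, |a_{n+1}/a_n| = [(2(n+1)³ + 2(n+1) + 8)/(2n³ + 2n + 8)] · 3/5 → 3/5.
Convergence for |x − 5| · 3/5 < 1, i.e. |x − 5| < 5/3. So R = 5/3.
At x = 20/3: the terms do not tend to 0, so the series diverges.
At x = 10/3: the n-th term does not approach 0; divergence by the term test.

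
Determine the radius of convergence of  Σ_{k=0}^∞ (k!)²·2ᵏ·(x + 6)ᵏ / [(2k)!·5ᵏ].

By the ratio test, |a_{k+1}/a_k| = (k+1)²/[(2k+1)·(2k+2)] · 2/5 → 1/10.
Hence the series converges for |x + 6| < 1/(1/10) = 10, so the radius of convergence is 10.

R = 10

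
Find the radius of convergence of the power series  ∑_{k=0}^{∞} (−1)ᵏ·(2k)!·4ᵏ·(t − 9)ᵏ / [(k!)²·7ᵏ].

Apply the ratio test: |a_{k+1}| / |a_k| = (2k+1)·(2k+2)/(k+1)² · 4/7, which tends to 16/7 as k → ∞.
Thus R = 1/(16/7) = 7/16.

R = 7/16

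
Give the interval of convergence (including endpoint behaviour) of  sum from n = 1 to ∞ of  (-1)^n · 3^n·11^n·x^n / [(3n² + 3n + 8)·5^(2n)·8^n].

[-200/33, 200/33]

The ratio of consecutive coefficients is [(3n² + 3n + 8)/(3(n+1)² + 3(n+1) + 8)] · 3·11/(25·8) → 33/200.
Thus R = 1/(33/200) = 200/33.
Endpoint x = 200/33: the series is dominated by a constant times Σ 1/n², which converges (p = 2 > 1).
When x = -200/33, the series is dominated by a constant times Σ 1/n², which converges (p = 2 > 1).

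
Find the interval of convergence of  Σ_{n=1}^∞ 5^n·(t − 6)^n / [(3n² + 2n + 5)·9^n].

[21/5, 39/5]

By the ratio test, |a_{n+1}/a_n| = [(3n² + 2n + 5)/(3(n+1)² + 2(n+1) + 5)] · 5/9 → 5/9.
Hence the series converges for |t − 6| < 1/(5/9) = 9/5, so the radius of convergence is 9/5.
At t = 39/5: the terms are on the order of 1/n², so the series converges absolutely by comparison with the p-series (p = 2 > 1).
Check t = 21/5: absolute convergence follows by limit comparison with Σ 1/n².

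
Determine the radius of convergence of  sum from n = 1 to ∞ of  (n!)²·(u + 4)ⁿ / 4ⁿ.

R = 0

The ratio of consecutive coefficients is (n+1)² · 1/4 → ∞.
The ratio grows without bound, so the series diverges whenever (u + 4) ≠ 0; it converges only at u = -4. R = 0.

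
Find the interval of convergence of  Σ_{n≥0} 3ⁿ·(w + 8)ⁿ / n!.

(−∞, ∞)

By the ratio test, |a_{n+1}/a_n| = 3 · 1/(n+1) → 0.
The ratio tends to 0 regardless of w, hence R = ∞.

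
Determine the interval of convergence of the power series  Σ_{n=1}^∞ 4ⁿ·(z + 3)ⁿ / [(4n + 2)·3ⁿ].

[-15/4, -9/4)

The ratio of consecutive coefficients is [(4n + 2)/(4(n+1) + 2)] · 4/3 → 4/3.
Hence the series converges for |z + 3| < 1/(4/3) = 3/4, so the radius of convergence is 3/4.
At z = -9/4: the terms are asymptotic to a nonzero constant times 1/n, so the series diverges by limit comparison with Σ 1/n.
Check z = -15/4: convergence follows from the alternating series test (terms decrease monotonically to 0).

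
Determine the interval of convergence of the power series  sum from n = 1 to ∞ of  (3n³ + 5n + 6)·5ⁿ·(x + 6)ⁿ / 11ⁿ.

By the ratio test, |a_{n+1}/a_n| = [(3(n+1)³ + 5(n+1) + 6)/(3n³ + 5n + 6)] · 5/11 → 5/11.
Hence the series converges for |x + 6| < 1/(5/11) = 11/5, so the radius of convergence is 11/5.
Endpoint x = -19/5: the n-th term does not approach 0; divergence by the term test.
Check x = -41/5: the n-th term does not approach 0; divergence by the term test.

(-41/5, -19/5)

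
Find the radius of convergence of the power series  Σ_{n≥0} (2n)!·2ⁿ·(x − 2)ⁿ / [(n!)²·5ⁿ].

Apply the ratio test: |a_{n+1}| / |a_n| = (2n+1)·(2n+2)/(n+1)² · 2/5, which tends to 8/5 as n → ∞.
Hence the series converges for |x − 2| < 1/(8/5) = 5/8, so the radius of convergence is 5/8.

R = 5/8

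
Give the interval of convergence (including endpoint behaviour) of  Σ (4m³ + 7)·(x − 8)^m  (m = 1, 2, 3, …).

The ratio of consecutive coefficients is (4(m+1)³ + 7)/(4m³ + 7) → 1.
Convergence for |x − 8| < 1, so R = 1.
Check x = 9: the terms do not tend to 0, so the series diverges.
At x = 7: the m-th term does not approach 0; divergence by the term test.

(7, 9)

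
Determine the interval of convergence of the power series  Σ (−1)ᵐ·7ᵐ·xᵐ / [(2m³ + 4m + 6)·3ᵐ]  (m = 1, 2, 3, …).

The ratio of consecutive coefficients is [(2m³ + 4m + 6)/(2(m+1)³ + 4(m+1) + 6)] · 7/3 → 7/3.
Hence the series converges for |x| < 1/(7/3) = 3/7, so the radius of convergence is 3/7.
Check x = 3/7: the series is dominated by a constant times Σ 1/m³, which converges (p = 3 > 1).
Check x = -3/7: the terms are on the order of 1/m³, so the series converges absolutely by comparison with the p-series (p = 3 > 1).

[-3/7, 3/7]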